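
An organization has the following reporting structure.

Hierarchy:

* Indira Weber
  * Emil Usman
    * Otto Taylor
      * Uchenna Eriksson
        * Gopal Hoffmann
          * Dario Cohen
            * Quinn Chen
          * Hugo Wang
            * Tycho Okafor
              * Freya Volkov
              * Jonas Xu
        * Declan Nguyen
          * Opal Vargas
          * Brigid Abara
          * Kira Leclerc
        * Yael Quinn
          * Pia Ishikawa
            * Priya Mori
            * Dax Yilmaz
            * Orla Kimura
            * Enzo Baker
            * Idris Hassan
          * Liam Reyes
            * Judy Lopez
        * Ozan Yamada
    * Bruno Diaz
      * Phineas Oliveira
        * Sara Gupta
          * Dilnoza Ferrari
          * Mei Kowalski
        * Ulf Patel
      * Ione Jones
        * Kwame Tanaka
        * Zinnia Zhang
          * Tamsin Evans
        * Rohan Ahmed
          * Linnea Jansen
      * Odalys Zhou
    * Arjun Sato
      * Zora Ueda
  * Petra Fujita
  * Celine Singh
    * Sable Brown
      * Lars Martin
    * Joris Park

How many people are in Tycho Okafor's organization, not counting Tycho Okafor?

Tycho Okafor directly manages Freya Volkov, Jonas Xu. Freya Volkov has no reports. Jonas Xu has no reports. So Tycho Okafor's organization is 2 direct reports plus everyone under them: 1 + 1 = 2.

2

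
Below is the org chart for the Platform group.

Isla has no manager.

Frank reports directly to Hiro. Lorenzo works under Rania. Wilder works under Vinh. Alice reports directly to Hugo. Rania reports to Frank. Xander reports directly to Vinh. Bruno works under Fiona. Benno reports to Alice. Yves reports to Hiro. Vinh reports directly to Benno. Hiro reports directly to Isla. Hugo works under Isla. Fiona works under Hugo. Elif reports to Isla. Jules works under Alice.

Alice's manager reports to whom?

Alice reports to Hugo, and Hugo reports to Isla. So Alice's skip-level manager is Isla.

Isla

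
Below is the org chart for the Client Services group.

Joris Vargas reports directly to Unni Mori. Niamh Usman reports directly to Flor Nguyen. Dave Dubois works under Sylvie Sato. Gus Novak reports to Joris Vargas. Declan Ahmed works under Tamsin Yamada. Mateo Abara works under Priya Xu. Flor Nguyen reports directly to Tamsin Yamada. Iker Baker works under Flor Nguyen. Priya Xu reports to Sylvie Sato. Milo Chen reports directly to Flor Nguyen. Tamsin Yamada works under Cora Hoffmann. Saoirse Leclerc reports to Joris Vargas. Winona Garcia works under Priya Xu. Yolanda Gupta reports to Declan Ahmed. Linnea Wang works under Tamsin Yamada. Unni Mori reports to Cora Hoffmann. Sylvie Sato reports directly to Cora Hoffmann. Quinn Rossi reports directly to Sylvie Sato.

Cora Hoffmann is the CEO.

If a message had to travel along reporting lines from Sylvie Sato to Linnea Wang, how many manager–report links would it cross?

Sylvie Sato is 1 level below Cora Hoffmann, and Linnea Wang is 2 levels below Cora Hoffmann (their lowest common manager). The shortest path runs up from Sylvie Sato to Cora Hoffmann and back down to Linnea Wang: 1 + 2 = 3 links.

3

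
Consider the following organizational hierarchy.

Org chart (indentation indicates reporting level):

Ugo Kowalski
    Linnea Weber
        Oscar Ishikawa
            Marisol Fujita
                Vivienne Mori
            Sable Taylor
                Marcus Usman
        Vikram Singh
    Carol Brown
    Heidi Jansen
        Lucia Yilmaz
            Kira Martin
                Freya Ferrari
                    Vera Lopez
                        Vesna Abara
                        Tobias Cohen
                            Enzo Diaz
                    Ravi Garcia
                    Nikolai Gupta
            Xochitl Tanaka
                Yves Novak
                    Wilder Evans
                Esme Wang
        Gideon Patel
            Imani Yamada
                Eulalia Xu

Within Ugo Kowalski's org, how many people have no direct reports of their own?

11

The people in Ugo Kowalski's organization with no one reporting to them are Eulalia Xu, Esme Wang, Wilder Evans, Nikolai Gupta, Ravi Garcia, Enzo Diaz, Vesna Abara, Carol Brown, Vikram Singh, Marcus Usman, Vivienne Mori. That is 11.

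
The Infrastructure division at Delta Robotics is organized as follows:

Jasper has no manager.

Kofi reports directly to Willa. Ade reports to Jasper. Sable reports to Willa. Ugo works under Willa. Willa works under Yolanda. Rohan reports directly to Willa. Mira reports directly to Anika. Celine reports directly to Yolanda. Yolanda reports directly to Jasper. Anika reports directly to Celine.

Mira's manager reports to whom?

Mira reports to Anika, and Anika reports to Celine. So Mira's skip-level manager is Celine.

Celine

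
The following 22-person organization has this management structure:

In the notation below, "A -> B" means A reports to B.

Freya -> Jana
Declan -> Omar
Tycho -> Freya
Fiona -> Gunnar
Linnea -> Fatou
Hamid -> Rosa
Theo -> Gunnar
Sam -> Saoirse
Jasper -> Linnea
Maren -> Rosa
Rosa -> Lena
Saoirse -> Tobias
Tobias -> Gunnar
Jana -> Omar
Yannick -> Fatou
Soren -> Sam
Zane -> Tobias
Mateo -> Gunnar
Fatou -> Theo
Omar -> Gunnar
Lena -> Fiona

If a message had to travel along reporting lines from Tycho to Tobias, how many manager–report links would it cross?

Tycho is 4 levels below Gunnar, and Tobias is 1 level below Gunnar (their lowest common manager). The shortest path runs up from Tycho to Gunnar and back down to Tobias: 4 + 1 = 5 links.

5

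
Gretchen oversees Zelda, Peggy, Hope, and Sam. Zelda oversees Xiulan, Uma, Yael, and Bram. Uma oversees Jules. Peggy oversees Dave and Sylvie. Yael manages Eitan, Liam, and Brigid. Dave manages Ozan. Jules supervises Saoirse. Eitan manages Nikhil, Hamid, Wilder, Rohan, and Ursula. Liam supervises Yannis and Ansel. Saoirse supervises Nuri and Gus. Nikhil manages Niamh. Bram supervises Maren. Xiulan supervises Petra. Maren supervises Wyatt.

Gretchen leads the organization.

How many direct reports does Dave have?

1

Dave directly manages Ozan. That is 1 direct report.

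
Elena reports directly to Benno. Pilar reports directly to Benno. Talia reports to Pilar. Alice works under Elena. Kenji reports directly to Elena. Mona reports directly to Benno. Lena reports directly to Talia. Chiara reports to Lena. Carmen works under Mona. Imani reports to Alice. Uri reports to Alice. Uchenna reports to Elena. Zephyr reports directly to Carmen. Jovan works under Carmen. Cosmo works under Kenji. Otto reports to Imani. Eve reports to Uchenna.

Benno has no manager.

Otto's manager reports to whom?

Alice

Otto reports to Imani, and Imani reports to Alice. So Otto's skip-level manager is Alice.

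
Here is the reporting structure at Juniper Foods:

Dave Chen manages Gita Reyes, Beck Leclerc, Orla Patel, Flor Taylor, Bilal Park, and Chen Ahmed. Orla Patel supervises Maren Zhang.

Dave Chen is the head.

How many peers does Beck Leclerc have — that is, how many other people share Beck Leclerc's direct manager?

5

Beck Leclerc reports to Dave Chen. Dave Chen's other direct reports are Gita Reyes, Orla Patel, Flor Taylor, Bilal Park, Chen Ahmed — 5 peers.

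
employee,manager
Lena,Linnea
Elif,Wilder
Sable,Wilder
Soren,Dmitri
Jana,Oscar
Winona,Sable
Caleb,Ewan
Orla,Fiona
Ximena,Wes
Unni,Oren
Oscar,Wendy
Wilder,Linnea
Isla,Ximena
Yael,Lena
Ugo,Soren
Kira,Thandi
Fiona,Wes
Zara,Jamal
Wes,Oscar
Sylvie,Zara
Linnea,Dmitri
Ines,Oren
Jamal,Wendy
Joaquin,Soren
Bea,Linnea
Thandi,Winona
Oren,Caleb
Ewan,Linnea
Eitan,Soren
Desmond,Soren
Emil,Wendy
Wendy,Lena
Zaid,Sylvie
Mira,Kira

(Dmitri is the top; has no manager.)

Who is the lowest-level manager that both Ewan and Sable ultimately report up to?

Linnea

Ewan's chain of managers is Linnea, Dmitri. Sable's chain of managers is Wilder, Linnea, Dmitri. The first manager that appears in both chains is Linnea.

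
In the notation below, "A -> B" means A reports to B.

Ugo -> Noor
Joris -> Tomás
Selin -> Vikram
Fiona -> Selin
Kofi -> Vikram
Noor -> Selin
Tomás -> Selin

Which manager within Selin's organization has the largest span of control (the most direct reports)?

Selin

Direct-report counts within Selin's organization: Selin has 3; Noor has 1; Tomás has 1. The largest is 3, held by Selin.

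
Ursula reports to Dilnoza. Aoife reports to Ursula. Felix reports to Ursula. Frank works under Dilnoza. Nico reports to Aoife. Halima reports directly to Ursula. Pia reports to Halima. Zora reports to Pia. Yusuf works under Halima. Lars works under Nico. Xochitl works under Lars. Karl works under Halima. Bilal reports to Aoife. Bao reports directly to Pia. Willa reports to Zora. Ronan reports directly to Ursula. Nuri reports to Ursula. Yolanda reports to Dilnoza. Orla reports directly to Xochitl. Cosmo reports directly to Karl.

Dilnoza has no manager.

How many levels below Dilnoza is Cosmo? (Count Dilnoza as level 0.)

4

Chain from Cosmo up to Dilnoza: Cosmo → Karl → Halima → Ursula → Dilnoza. That is 4 steps up, so Cosmo is 4 levels below Dilnoza.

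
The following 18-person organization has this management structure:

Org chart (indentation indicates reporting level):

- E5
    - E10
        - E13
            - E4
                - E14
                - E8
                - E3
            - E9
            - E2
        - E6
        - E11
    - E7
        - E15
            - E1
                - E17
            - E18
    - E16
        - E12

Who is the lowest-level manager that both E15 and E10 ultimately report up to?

E15's chain of managers is E7, E5. E10's chain of managers is E5. The first manager that appears in both chains is E5.

E5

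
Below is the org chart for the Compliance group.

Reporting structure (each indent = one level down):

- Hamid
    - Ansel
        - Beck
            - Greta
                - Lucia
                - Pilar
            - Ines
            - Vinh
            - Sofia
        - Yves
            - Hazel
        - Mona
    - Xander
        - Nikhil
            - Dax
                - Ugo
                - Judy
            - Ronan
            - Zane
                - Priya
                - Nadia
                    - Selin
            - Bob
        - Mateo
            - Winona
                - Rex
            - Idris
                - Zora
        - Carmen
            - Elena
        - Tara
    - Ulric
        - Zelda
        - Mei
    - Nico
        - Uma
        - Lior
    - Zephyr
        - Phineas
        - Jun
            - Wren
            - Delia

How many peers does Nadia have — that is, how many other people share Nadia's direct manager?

1

Nadia reports to Zane. Zane's other direct reports are Priya — 1 peer.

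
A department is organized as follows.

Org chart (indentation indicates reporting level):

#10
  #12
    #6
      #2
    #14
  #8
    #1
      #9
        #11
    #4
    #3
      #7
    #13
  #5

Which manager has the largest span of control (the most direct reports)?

#8

Direct-report counts: #10 has 3; #8 has 4; #3 has 1; #1 has 1; #9 has 1; #12 has 2; #6 has 1. The largest is 4, held by #8.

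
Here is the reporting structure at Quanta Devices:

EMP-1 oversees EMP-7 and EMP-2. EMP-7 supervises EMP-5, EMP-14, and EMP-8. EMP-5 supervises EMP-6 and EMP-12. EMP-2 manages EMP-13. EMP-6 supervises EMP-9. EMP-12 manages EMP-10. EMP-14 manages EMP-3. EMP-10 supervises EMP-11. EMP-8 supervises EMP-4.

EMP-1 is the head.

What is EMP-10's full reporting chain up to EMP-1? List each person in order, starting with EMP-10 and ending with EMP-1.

EMP-10 reports to EMP-12. EMP-12 reports to EMP-5. EMP-5 reports to EMP-7. EMP-7 reports to EMP-1. EMP-1 is at the top.

EMP-10 -> EMP-12 -> EMP-5 -> EMP-7 -> EMP-1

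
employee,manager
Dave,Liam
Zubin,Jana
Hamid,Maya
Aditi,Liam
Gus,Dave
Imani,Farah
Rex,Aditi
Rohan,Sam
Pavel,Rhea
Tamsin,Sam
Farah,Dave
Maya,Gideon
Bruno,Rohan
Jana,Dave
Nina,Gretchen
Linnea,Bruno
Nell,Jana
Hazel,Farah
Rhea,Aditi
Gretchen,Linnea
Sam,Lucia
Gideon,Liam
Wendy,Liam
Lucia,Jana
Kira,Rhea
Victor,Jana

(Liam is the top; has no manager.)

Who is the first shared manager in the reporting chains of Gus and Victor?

Gus's chain of managers is Dave, Liam. Victor's chain of managers is Jana, Dave, Liam. The first manager that appears in both chains is Dave.

Dave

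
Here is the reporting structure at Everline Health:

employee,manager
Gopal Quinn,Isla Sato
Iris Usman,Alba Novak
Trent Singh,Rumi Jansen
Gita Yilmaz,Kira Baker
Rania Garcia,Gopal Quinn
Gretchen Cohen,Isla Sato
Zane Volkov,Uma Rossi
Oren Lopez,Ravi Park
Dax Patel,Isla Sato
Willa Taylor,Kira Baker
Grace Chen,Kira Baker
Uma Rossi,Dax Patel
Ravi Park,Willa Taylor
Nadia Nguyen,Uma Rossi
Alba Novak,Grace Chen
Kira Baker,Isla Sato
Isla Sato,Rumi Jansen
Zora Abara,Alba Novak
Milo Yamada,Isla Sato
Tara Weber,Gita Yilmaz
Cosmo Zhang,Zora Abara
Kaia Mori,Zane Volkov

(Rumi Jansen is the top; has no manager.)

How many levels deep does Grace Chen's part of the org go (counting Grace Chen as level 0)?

3

The longest chain under Grace Chen runs Grace Chen → Alba Novak → Zora Abara → Cosmo Zhang, which is 3 levels below Grace Chen.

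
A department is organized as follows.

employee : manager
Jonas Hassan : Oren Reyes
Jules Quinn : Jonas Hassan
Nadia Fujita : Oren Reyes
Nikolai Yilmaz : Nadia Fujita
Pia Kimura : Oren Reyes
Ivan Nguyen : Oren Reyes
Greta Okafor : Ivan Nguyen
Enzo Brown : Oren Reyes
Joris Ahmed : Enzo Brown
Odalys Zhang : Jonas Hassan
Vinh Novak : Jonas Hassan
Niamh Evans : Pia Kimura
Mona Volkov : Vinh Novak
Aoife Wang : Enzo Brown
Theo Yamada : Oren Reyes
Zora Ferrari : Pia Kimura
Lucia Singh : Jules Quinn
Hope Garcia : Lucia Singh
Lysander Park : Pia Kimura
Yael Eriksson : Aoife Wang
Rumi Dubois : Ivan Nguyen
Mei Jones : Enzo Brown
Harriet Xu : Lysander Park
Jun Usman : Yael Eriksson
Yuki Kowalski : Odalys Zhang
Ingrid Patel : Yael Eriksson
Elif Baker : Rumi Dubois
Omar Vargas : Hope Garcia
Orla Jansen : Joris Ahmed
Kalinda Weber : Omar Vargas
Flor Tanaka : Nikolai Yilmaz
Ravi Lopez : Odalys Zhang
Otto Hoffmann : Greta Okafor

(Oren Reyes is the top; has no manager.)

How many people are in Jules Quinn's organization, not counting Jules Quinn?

Jules Quinn directly manages Lucia Singh. Under Lucia Singh: Hope Garcia, Omar Vargas, Kalinda Weber (3). That's 4 in total.

4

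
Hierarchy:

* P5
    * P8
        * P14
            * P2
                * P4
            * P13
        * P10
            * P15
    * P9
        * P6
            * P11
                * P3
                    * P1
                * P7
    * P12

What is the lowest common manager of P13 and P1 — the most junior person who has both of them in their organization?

P5

P13's chain of managers is P14, P8, P5. P1's chain of managers is P3, P11, P6, P9, P5. The first manager that appears in both chains is P5.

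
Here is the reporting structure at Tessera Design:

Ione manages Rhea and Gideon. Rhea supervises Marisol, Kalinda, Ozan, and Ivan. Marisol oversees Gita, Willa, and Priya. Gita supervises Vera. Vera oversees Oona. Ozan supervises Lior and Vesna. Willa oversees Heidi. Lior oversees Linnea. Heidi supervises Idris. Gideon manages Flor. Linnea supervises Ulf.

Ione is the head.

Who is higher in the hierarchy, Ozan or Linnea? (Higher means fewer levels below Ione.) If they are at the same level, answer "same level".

Ozan

Ozan is 2 levels below Ione; Linnea is 4. Ozan is higher.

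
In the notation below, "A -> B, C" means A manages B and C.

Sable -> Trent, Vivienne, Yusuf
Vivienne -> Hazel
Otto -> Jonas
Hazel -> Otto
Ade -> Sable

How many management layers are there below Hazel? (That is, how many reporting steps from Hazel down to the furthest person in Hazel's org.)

The longest chain under Hazel runs Hazel → Otto → Jonas, which is 2 levels below Hazel.

2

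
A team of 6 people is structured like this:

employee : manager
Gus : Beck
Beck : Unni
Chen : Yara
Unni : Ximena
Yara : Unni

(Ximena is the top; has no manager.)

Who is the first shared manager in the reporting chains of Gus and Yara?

Unni

Gus's chain of managers is Beck, Unni, Ximena. Yara's chain of managers is Unni, Ximena. The first manager that appears in both chains is Unni.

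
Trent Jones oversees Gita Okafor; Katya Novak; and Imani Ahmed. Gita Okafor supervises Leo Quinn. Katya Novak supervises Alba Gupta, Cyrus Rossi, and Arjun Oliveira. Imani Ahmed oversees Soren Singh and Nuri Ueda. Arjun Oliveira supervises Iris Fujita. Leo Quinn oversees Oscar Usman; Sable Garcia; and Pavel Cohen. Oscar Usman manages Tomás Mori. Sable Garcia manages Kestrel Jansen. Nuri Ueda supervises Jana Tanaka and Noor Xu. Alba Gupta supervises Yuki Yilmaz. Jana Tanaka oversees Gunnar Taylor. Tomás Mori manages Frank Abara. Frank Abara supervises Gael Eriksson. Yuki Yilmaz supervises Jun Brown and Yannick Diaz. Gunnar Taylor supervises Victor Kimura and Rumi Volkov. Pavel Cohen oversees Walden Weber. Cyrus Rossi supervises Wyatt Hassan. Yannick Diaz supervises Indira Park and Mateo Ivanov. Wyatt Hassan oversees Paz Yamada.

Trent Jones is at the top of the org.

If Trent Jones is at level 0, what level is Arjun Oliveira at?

2

Chain from Arjun Oliveira up to Trent Jones: Arjun Oliveira → Katya Novak → Trent Jones. That is 2 steps up, so Arjun Oliveira is 2 levels below Trent Jones.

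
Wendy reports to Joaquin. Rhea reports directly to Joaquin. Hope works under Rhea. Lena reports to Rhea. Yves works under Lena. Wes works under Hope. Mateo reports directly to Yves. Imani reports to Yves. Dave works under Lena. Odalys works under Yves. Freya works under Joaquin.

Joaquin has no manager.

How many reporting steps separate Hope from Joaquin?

2

Chain from Hope up to Joaquin: Hope → Rhea → Joaquin. That is 2 steps up, so Hope is 2 levels below Joaquin.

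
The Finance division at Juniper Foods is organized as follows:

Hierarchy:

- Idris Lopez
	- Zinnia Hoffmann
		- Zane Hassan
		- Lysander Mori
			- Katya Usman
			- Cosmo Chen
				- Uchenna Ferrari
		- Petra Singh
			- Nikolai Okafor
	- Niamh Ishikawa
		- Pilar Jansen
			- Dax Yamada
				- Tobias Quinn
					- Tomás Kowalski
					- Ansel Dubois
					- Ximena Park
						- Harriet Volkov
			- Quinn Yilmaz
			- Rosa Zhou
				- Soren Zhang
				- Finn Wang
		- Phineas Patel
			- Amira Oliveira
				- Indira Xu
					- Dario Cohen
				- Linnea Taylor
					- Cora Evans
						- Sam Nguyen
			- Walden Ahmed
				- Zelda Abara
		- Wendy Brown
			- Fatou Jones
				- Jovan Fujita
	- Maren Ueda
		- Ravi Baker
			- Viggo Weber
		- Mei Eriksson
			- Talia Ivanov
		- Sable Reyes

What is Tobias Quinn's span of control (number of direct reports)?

Tobias Quinn directly manages Tomás Kowalski, Ansel Dubois, Ximena Park. That is 3 direct reports.

3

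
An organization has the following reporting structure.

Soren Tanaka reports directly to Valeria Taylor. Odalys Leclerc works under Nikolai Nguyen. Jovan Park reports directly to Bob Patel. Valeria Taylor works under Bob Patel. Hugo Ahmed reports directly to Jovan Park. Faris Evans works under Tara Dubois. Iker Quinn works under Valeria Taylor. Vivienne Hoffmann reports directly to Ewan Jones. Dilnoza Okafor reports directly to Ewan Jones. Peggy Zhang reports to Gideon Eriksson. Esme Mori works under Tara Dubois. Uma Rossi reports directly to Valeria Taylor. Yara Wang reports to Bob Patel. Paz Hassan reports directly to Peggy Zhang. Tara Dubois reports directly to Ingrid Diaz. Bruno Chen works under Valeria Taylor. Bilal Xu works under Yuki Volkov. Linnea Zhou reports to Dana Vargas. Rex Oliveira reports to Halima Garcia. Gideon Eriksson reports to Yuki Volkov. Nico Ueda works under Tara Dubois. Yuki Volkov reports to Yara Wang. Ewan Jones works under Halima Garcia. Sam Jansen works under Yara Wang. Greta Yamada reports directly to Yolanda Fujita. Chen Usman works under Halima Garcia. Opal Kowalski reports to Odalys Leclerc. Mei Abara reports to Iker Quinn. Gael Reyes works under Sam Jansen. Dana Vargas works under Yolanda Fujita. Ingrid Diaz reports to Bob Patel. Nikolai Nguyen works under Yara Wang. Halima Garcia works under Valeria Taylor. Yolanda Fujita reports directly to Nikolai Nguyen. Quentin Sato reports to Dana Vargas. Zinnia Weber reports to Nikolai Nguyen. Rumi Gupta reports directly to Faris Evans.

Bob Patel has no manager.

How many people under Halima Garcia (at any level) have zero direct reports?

The people in Halima Garcia's organization with no one reporting to them are Chen Usman, Rex Oliveira, Dilnoza Okafor, Vivienne Hoffmann. That is 4.

4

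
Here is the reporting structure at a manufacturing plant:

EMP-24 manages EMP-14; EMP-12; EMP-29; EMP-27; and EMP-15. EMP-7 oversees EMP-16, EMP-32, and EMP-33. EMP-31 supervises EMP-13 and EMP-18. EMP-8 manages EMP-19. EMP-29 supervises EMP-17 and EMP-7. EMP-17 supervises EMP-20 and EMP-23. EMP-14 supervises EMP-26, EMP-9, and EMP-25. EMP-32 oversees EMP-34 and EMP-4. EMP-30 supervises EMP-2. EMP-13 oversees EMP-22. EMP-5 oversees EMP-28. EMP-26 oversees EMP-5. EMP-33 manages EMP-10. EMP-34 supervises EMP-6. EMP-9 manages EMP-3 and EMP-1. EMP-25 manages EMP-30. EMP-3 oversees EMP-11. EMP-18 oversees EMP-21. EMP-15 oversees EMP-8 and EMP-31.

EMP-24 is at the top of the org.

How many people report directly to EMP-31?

EMP-31 directly manages EMP-13, EMP-18. That is 2 direct reports.

2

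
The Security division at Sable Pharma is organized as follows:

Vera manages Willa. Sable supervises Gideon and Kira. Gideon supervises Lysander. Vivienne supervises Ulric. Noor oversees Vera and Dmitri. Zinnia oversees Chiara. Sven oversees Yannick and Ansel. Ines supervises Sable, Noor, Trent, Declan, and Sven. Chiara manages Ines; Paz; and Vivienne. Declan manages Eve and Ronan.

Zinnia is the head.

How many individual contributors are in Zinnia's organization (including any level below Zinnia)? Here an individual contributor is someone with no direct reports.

11

The people in Zinnia's organization with no one reporting to them are Ulric, Paz, Yannick, Ansel, Eve, Ronan, Trent, Dmitri, Willa, Kira, Lysander. That is 11.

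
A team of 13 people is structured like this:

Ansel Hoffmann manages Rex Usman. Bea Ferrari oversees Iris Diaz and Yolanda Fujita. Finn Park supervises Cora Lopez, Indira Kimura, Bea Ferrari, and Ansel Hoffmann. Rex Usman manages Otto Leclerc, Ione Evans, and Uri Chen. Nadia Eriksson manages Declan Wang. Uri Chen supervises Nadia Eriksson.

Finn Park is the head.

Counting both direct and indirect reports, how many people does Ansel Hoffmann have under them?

6

Ansel Hoffmann directly manages Rex Usman. Under Rex Usman: Uri Chen, Nadia Eriksson, Declan Wang, Ione Evans, Otto Leclerc (5). That's 6 in total.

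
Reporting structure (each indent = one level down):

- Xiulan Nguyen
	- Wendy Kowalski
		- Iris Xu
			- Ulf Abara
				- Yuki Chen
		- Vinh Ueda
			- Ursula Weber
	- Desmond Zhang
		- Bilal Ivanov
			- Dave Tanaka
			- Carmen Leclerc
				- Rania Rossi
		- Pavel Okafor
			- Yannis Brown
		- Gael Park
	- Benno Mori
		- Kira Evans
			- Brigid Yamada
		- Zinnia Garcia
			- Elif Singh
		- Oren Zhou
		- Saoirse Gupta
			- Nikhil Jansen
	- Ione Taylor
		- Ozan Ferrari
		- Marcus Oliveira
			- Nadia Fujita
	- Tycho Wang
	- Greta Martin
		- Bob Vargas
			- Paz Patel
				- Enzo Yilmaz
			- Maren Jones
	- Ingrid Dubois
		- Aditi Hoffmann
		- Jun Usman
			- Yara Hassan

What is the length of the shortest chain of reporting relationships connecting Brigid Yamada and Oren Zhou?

Brigid Yamada is 2 levels below Benno Mori, and Oren Zhou is 1 level below Benno Mori (their lowest common manager). The shortest path runs up from Brigid Yamada to Benno Mori and back down to Oren Zhou: 2 + 1 = 3 links.

3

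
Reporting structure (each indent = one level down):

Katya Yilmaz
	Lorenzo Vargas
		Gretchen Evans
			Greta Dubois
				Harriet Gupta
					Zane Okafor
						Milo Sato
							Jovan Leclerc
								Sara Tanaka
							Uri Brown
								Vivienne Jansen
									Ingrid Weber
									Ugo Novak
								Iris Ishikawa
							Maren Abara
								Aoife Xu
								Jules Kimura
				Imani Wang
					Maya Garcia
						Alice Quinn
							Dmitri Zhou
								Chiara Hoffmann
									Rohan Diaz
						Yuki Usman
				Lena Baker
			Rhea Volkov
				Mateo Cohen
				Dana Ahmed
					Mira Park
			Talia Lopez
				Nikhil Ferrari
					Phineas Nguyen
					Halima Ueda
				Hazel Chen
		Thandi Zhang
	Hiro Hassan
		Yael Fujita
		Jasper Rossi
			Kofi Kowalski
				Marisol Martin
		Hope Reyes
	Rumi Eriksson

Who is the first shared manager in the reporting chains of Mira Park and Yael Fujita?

Katya Yilmaz

Mira Park's chain of managers is Dana Ahmed, Rhea Volkov, Gretchen Evans, Lorenzo Vargas, Katya Yilmaz. Yael Fujita's chain of managers is Hiro Hassan, Katya Yilmaz. The first manager that appears in both chains is Katya Yilmaz.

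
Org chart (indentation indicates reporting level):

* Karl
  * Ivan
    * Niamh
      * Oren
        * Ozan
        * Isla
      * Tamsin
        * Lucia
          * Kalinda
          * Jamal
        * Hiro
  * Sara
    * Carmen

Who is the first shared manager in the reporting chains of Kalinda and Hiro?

Kalinda's chain of managers is Lucia, Tamsin, Niamh, Ivan, Karl. Hiro's chain of managers is Tamsin, Niamh, Ivan, Karl. The first manager that appears in both chains is Tamsin.

Tamsin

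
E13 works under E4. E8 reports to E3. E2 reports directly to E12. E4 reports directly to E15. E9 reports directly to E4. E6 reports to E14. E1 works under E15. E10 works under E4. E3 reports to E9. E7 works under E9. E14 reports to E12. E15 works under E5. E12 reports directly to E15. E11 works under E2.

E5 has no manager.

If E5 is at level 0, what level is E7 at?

Chain from E7 up to E5: E7 → E9 → E4 → E15 → E5. That is 4 steps up, so E7 is 4 levels below E5.

4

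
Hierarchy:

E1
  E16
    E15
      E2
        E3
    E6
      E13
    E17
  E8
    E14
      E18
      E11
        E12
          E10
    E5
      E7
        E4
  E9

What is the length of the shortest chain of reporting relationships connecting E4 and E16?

E4 is 4 levels below E1, and E16 is 1 level below E1 (their lowest common manager). The shortest path runs up from E4 to E1 and back down to E16: 4 + 1 = 5 links.

5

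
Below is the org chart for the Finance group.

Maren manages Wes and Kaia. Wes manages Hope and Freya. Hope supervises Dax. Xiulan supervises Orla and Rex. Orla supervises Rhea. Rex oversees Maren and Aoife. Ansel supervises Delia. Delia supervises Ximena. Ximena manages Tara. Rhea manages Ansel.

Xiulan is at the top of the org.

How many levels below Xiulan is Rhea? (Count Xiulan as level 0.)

Chain from Rhea up to Xiulan: Rhea → Orla → Xiulan. That is 2 steps up, so Rhea is 2 levels below Xiulan.

2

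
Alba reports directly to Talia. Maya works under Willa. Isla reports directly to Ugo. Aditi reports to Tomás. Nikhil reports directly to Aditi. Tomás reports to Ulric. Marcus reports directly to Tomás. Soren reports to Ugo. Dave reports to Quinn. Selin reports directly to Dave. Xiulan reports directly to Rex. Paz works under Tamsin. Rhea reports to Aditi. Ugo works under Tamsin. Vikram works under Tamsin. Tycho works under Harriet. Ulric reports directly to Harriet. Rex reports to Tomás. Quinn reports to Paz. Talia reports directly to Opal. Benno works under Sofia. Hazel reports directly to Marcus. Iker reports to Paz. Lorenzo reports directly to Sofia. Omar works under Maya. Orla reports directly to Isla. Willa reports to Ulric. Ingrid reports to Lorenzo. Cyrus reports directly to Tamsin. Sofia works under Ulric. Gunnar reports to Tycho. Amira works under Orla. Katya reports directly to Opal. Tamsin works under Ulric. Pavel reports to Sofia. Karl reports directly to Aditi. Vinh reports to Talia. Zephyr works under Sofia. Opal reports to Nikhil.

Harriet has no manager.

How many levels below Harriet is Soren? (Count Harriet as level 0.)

4

Chain from Soren up to Harriet: Soren → Ugo → Tamsin → Ulric → Harriet. That is 4 steps up, so Soren is 4 levels below Harriet.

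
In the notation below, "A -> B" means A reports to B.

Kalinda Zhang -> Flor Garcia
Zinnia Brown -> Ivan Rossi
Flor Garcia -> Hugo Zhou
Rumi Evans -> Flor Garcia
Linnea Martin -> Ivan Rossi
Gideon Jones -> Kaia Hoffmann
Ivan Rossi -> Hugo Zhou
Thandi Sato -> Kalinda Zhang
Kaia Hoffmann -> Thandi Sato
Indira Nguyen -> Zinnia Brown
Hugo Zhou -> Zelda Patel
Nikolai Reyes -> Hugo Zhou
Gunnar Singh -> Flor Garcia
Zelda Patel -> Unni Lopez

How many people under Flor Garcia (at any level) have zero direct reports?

3

The people in Flor Garcia's organization with no one reporting to them are Rumi Evans, Gunnar Singh, Gideon Jones. That is 3.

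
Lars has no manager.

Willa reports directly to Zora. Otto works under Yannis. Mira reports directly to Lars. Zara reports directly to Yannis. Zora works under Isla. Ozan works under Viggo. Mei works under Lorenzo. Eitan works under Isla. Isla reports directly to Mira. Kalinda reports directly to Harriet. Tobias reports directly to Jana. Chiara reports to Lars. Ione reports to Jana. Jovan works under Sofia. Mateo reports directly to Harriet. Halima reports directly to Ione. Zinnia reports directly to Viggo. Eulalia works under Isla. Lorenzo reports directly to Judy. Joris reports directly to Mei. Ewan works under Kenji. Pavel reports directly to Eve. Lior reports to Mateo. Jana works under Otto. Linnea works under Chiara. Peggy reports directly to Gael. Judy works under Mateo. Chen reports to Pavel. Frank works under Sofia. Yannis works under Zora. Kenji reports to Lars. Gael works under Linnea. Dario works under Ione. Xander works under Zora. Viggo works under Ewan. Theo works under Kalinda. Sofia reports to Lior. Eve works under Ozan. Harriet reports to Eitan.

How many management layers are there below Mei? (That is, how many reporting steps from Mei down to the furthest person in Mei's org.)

The longest chain under Mei runs Mei → Joris, which is 1 level below Mei.

1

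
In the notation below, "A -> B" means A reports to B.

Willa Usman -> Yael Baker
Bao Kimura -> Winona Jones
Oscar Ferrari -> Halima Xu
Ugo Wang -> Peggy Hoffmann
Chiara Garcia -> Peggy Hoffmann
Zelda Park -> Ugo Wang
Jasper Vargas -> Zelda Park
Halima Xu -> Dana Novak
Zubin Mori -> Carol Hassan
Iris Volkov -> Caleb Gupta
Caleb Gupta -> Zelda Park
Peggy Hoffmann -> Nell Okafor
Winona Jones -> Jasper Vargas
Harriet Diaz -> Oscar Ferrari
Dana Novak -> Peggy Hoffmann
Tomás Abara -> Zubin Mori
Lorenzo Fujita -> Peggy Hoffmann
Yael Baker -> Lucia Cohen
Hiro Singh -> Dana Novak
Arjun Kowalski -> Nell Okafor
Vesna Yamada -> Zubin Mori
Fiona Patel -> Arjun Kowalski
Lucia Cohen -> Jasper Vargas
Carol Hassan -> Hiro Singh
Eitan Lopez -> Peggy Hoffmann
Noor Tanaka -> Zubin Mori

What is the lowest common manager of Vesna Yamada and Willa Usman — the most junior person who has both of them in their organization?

Peggy Hoffmann

Vesna Yamada's chain of managers is Zubin Mori, Carol Hassan, Hiro Singh, Dana Novak, Peggy Hoffmann, Nell Okafor. Willa Usman's chain of managers is Yael Baker, Lucia Cohen, Jasper Vargas, Zelda Park, Ugo Wang, Peggy Hoffmann, Nell Okafor. The first manager that appears in both chains is Peggy Hoffmann.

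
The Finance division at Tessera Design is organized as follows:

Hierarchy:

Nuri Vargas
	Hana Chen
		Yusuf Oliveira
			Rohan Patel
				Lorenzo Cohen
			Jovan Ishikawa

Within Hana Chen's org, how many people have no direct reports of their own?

The people in Hana Chen's organization with no one reporting to them are Jovan Ishikawa, Lorenzo Cohen. That is 2.

2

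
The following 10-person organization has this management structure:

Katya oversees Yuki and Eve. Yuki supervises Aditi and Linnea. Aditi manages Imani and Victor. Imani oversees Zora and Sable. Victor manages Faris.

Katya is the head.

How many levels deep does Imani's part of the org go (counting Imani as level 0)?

The longest chain under Imani runs Imani → Sable, which is 1 level below Imani.

1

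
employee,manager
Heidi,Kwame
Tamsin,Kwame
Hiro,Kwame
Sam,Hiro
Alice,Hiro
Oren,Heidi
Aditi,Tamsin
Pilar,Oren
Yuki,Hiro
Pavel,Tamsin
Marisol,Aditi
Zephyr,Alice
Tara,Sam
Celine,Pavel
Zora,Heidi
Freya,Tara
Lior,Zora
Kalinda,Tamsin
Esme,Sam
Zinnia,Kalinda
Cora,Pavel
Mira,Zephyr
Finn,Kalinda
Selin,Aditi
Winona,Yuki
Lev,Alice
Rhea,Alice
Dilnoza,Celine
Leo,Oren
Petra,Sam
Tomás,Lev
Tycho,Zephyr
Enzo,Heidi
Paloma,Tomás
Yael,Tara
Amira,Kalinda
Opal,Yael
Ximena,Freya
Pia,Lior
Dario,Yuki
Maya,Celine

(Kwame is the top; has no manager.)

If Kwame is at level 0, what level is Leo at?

Chain from Leo up to Kwame: Leo → Oren → Heidi → Kwame. That is 3 steps up, so Leo is 3 levels below Kwame.

3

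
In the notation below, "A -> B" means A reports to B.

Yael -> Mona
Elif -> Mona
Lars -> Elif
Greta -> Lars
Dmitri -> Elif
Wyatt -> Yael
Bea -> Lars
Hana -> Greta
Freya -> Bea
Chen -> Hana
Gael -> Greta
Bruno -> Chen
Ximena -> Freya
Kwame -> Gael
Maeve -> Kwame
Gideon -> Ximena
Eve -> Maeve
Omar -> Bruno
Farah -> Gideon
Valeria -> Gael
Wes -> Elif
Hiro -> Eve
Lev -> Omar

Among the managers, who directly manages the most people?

Direct-report counts: Mona has 2; Elif has 3; Lars has 2; Bea has 1; Freya has 1; Ximena has 1; Gideon has 1; Greta has 2; Gael has 2; Kwame has 1; Maeve has 1; Eve has 1; Hana has 1; Chen has 1; Bruno has 1; Omar has 1; Yael has 1. The largest is 3, held by Elif.

Elif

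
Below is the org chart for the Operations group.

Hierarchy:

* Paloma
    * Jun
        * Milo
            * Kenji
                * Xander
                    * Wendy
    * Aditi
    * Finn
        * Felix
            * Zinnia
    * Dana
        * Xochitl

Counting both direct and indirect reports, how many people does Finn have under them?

Finn directly manages Felix. Under Felix: Zinnia (1). That's 2 in total.

2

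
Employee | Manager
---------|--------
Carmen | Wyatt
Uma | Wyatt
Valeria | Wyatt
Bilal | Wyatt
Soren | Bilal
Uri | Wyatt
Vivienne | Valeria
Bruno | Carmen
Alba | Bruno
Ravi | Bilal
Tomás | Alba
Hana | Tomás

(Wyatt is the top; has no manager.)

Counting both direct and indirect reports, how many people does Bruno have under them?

Bruno directly manages Alba. Under Alba: Tomás, Hana (2). That's 3 in total.

3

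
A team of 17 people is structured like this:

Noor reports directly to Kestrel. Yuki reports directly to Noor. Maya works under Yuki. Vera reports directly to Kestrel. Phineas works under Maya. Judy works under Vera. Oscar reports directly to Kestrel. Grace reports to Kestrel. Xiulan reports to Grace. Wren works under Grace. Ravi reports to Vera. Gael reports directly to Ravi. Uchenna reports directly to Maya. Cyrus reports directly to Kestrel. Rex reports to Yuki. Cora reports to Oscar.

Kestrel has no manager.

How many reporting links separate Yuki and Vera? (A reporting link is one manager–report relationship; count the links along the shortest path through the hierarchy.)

3

Yuki is 2 levels below Kestrel, and Vera is 1 level below Kestrel (their lowest common manager). The shortest path runs up from Yuki to Kestrel and back down to Vera: 2 + 1 = 3 links.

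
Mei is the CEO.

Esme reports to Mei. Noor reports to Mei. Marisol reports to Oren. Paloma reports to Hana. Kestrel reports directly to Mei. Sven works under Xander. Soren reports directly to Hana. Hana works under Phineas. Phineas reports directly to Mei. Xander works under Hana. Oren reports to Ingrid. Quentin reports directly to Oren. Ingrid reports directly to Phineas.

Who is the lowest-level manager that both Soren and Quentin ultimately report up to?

Phineas

Soren's chain of managers is Hana, Phineas, Mei. Quentin's chain of managers is Oren, Ingrid, Phineas, Mei. The first manager that appears in both chains is Phineas.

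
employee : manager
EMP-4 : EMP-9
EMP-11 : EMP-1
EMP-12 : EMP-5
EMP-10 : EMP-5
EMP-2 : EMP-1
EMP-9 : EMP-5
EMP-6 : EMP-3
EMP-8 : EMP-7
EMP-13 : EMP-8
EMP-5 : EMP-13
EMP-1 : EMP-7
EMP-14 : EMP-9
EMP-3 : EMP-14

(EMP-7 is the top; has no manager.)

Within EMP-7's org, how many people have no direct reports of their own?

6

The people in EMP-7's organization with no one reporting to them are EMP-10, EMP-4, EMP-6, EMP-12, EMP-2, EMP-11. That is 6.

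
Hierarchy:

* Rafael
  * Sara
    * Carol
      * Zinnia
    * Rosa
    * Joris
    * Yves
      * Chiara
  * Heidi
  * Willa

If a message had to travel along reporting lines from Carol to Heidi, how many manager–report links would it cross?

3

Carol is 2 levels below Rafael, and Heidi is 1 level below Rafael (their lowest common manager). The shortest path runs up from Carol to Rafael and back down to Heidi: 2 + 1 = 3 links.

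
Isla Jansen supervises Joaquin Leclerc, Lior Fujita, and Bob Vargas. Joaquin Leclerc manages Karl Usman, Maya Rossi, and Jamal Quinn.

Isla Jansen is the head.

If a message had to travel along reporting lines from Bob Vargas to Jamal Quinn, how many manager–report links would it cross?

3

Bob Vargas is 1 level below Isla Jansen, and Jamal Quinn is 2 levels below Isla Jansen (their lowest common manager). The shortest path runs up from Bob Vargas to Isla Jansen and back down to Jamal Quinn: 1 + 2 = 3 links.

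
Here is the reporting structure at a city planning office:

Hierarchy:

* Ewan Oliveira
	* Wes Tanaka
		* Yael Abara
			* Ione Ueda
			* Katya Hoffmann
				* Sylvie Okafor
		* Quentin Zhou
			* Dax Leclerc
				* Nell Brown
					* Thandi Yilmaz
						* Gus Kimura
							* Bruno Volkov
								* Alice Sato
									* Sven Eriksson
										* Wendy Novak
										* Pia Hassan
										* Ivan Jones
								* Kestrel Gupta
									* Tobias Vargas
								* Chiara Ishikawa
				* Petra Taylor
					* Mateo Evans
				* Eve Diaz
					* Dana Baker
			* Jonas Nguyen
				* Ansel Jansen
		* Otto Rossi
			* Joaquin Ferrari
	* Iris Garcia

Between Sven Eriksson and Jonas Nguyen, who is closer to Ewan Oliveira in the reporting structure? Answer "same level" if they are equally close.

Sven Eriksson is 9 levels below Ewan Oliveira; Jonas Nguyen is 3. Jonas Nguyen is higher.

Jonas Nguyen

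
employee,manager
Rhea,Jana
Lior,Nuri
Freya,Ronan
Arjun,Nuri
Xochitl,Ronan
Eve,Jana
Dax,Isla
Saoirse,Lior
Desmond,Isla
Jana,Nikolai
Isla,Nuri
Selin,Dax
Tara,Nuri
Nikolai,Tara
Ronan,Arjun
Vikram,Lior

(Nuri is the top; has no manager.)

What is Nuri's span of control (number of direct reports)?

Nuri directly manages Arjun, Tara, Lior, Isla. That is 4 direct reports.

4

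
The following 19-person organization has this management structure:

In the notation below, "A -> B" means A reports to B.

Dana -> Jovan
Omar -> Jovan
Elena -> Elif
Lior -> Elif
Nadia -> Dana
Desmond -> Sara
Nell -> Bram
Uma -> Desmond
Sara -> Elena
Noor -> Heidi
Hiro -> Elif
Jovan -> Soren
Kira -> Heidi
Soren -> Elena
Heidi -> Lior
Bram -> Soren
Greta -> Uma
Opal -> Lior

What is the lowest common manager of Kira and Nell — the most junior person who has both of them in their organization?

Elif

Kira's chain of managers is Heidi, Lior, Elif. Nell's chain of managers is Bram, Soren, Elena, Elif. The first manager that appears in both chains is Elif.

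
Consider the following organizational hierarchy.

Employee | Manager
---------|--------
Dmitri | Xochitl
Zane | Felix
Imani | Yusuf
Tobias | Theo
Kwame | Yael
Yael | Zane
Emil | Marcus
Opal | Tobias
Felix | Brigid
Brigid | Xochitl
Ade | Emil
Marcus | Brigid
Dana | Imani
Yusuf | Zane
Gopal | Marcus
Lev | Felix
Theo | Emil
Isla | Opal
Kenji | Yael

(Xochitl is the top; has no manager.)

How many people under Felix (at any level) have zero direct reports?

The people in Felix's organization with no one reporting to them are Lev, Dana, Kwame, Kenji. That is 4.

4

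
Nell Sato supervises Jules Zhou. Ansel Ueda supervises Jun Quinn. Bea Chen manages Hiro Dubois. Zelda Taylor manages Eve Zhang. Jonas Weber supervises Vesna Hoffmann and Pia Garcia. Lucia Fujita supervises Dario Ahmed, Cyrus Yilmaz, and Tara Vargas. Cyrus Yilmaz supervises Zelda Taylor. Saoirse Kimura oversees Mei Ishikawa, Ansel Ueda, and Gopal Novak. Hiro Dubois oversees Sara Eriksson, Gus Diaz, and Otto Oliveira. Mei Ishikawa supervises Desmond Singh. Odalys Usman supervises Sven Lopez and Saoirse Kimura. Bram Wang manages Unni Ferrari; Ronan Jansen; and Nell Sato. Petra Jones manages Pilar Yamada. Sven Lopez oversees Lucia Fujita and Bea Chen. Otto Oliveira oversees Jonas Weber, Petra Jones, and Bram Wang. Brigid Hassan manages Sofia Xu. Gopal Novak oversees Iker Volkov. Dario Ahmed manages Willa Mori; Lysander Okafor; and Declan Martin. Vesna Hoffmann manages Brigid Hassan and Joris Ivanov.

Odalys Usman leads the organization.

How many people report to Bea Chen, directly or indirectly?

17

Bea Chen directly manages Hiro Dubois. Under Hiro Dubois: Otto Oliveira, Bram Wang, Unni Ferrari, Nell Sato, Jules Zhou, Ronan Jansen, Petra Jones, Pilar Yamada, Jonas Weber, Pia Garcia, Vesna Hoffmann, Joris Ivanov, Brigid Hassan, Sofia Xu, Gus Diaz, Sara Eriksson (16). That's 17 in total.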